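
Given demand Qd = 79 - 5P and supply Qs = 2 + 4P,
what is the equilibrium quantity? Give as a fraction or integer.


First find equilibrium price:
79 - 5P = 2 + 4P
P* = 77/9 = 77/9
Then substitute into demand:
Q* = 79 - 5 * 77/9 = 326/9

326/9


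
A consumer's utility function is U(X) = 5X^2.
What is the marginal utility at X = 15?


MU = dU/dX = 5*2*X^(2-1)
MU = 10*X^1
At X = 15:
MU = 10 * 15^1
MU = 10 * 15 = 150

150


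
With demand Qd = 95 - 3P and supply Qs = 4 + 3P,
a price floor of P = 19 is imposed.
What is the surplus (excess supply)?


At P = 19:
Qd = 95 - 3*19 = 38
Qs = 4 + 3*19 = 61
Surplus = Qs - Qd = 61 - 38 = 23

23


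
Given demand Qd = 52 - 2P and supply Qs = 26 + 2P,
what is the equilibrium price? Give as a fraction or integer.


At equilibrium, Qd = Qs.
52 - 2P = 26 + 2P
52 - 26 = 2P + 2P
26 = 4P
P* = 26/4 = 13/2

13/2


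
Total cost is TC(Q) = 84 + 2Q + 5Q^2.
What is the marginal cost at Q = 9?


MC = dTC/dQ = 2 + 2*5*Q
At Q = 9:
MC = 2 + 10*9
MC = 2 + 90 = 92

92


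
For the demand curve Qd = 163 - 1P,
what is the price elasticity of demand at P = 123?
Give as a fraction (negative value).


dQ/dP = -1
At P = 123: Q = 163 - 1*123 = 40
E = (dQ/dP)(P/Q) = (-1)(123/40) = -123/40

-123/40


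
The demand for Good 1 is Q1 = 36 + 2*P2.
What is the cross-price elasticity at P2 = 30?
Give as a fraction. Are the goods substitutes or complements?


dQ1/dP2 = 2
At P2 = 30: Q1 = 36 + 2*30 = 96
Exy = (dQ1/dP2)(P2/Q1) = 2 * 30 / 96 = 5/8
Since Exy > 0, the goods are substitutes.

5/8 (substitutes)


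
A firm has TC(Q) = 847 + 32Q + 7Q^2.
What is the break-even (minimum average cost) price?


AC(Q) = 847/Q + 32 + 7Q
To minimize: dAC/dQ = -847/Q^2 + 7 = 0
Q^2 = 847/7 = 121
Q* = 11
Min AC = 847/11 + 32 + 7*11
Min AC = 77 + 32 + 77 = 186

186


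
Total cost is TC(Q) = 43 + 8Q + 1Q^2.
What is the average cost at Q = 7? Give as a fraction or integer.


TC(7) = 43 + 8*7 + 1*7^2
TC(7) = 43 + 56 + 49 = 148
AC = TC/Q = 148/7 = 148/7

148/7


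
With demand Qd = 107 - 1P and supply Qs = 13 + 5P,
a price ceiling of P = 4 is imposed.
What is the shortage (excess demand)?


At P = 4:
Qd = 107 - 1*4 = 103
Qs = 13 + 5*4 = 33
Shortage = Qd - Qs = 103 - 33 = 70

70


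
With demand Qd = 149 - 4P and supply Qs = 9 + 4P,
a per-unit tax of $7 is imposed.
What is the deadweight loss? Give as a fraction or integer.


Pre-tax equilibrium quantity: Q* = 79
Post-tax equilibrium quantity: Q_tax = 65
Reduction in quantity: Q* - Q_tax = 14
DWL = (1/2) * tax * (Q* - Q_tax)
DWL = (1/2) * 7 * 14 = 49

49


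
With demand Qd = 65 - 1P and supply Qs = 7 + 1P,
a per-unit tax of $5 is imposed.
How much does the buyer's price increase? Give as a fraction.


With a per-unit tax, the buyer's price increase depends on relative slopes.
Supply slope: d = 1, Demand slope: b = 1
Buyer's price increase = d * tax / (b + d)
= 1 * 5 / (1 + 1)
= 5 / 2 = 5/2

5/2


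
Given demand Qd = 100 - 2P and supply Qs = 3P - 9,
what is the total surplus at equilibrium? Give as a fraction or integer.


Find equilibrium: 100 - 2P = 3P - 9
100 + 9 = 5P
P* = 109/5 = 109/5
Q* = 3*109/5 - 9 = 282/5
Inverse demand: P = 50 - Q/2, so P_max = 50
Inverse supply: P = 3 + Q/3, so P_min = 3
CS = (1/2) * 282/5 * (50 - 109/5) = 19881/25
PS = (1/2) * 282/5 * (109/5 - 3) = 13254/25
TS = CS + PS = 19881/25 + 13254/25 = 6627/5

6627/5


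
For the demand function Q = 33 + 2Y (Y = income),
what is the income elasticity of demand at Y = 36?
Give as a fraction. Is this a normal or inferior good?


dQ/dY = 2
At Y = 36: Q = 33 + 2*36 = 105
Ey = (dQ/dY)(Y/Q) = 2 * 36 / 105 = 24/35
Since Ey > 0, this is a normal good.

24/35 (normal good)


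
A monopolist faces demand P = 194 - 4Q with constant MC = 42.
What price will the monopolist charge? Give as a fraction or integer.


MR = 194 - 8Q
Set MR = MC: 194 - 8Q = 42
Q* = 19
Substitute into demand:
P* = 194 - 4*19 = 118

118


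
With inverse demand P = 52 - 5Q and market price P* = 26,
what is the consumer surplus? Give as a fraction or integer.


Maximum willingness to pay (at Q=0): P_max = 52
Quantity demanded at P* = 26:
Q* = (52 - 26)/5 = 26/5
CS = (1/2) * Q* * (P_max - P*)
CS = (1/2) * 26/5 * (52 - 26)
CS = (1/2) * 26/5 * 26 = 338/5

338/5


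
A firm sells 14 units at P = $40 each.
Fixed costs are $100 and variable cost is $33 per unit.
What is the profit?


Total Revenue = P * Q = 40 * 14 = $560
Total Cost = FC + VC*Q = 100 + 33*14 = $562
Profit = TR - TC = 560 - 562 = $-2

$-2


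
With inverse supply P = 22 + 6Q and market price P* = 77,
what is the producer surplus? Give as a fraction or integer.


Minimum supply price (at Q=0): P_min = 22
Quantity supplied at P* = 77:
Q* = (77 - 22)/6 = 55/6
PS = (1/2) * Q* * (P* - P_min)
PS = (1/2) * 55/6 * (77 - 22)
PS = (1/2) * 55/6 * 55 = 3025/12

3025/12


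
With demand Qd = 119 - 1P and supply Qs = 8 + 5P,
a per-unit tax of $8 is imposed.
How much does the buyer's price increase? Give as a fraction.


With a per-unit tax, the buyer's price increase depends on relative slopes.
Supply slope: d = 5, Demand slope: b = 1
Buyer's price increase = d * tax / (b + d)
= 5 * 8 / (1 + 5)
= 40 / 6 = 20/3

20/3


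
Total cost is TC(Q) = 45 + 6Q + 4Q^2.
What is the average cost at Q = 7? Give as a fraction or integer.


TC(7) = 45 + 6*7 + 4*7^2
TC(7) = 45 + 42 + 196 = 283
AC = TC/Q = 283/7 = 283/7

283/7


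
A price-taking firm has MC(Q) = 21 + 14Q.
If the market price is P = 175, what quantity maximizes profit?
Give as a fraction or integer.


In perfect competition, profit is maximized where P = MC.
175 = 21 + 14Q
154 = 14Q
Q* = 154/14 = 11

11


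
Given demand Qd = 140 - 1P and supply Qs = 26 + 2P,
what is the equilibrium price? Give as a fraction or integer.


At equilibrium, Qd = Qs.
140 - 1P = 26 + 2P
140 - 26 = 1P + 2P
114 = 3P
P* = 114/3 = 38

38


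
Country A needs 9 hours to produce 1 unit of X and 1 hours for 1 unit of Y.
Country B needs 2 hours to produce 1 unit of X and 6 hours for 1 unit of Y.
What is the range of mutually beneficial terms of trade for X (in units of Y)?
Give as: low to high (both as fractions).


Opportunity cost of X for Country A = hours_X / hours_Y = 9/1 = 9 units of Y
Opportunity cost of X for Country B = hours_X / hours_Y = 2/6 = 1/3 units of Y
Terms of trade must be between the two opportunity costs.
Range: 1/3 to 9

1/3 to 9


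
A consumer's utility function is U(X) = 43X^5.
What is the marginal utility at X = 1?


MU = dU/dX = 43*5*X^(5-1)
MU = 215*X^4
At X = 1:
MU = 215 * 1^4
MU = 215 * 1 = 215

215


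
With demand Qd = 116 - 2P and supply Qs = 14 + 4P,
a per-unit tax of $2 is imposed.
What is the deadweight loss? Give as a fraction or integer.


Pre-tax equilibrium quantity: Q* = 82
Post-tax equilibrium quantity: Q_tax = 238/3
Reduction in quantity: Q* - Q_tax = 8/3
DWL = (1/2) * tax * (Q* - Q_tax)
DWL = (1/2) * 2 * 8/3 = 8/3

8/3


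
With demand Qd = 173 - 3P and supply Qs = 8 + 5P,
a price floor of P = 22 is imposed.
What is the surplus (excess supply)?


At P = 22:
Qd = 173 - 3*22 = 107
Qs = 8 + 5*22 = 118
Surplus = Qs - Qd = 118 - 107 = 11

11


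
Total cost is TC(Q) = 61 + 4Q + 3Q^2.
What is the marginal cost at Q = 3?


MC = dTC/dQ = 4 + 2*3*Q
At Q = 3:
MC = 4 + 6*3
MC = 4 + 18 = 22

22


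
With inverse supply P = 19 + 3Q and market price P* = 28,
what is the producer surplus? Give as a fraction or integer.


Minimum supply price (at Q=0): P_min = 19
Quantity supplied at P* = 28:
Q* = (28 - 19)/3 = 3
PS = (1/2) * Q* * (P* - P_min)
PS = (1/2) * 3 * (28 - 19)
PS = (1/2) * 3 * 9 = 27/2

27/2


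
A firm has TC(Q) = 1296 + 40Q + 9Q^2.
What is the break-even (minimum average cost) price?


AC(Q) = 1296/Q + 40 + 9Q
To minimize: dAC/dQ = -1296/Q^2 + 9 = 0
Q^2 = 1296/9 = 144
Q* = 12
Min AC = 1296/12 + 40 + 9*12
Min AC = 108 + 40 + 108 = 256

256


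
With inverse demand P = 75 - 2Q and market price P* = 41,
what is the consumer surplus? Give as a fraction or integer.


Maximum willingness to pay (at Q=0): P_max = 75
Quantity demanded at P* = 41:
Q* = (75 - 41)/2 = 17
CS = (1/2) * Q* * (P_max - P*)
CS = (1/2) * 17 * (75 - 41)
CS = (1/2) * 17 * 34 = 289

289


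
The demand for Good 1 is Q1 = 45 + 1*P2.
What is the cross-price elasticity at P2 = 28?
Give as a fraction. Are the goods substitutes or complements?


dQ1/dP2 = 1
At P2 = 28: Q1 = 45 + 1*28 = 73
Exy = (dQ1/dP2)(P2/Q1) = 1 * 28 / 73 = 28/73
Since Exy > 0, the goods are substitutes.

28/73 (substitutes)


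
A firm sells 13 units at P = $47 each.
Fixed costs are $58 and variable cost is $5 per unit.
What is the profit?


Total Revenue = P * Q = 47 * 13 = $611
Total Cost = FC + VC*Q = 58 + 5*13 = $123
Profit = TR - TC = 611 - 123 = $488

$488


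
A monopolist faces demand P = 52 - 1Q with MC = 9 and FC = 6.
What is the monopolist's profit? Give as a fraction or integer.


MR = MC: 52 - 2Q = 9
Q* = 43/2
P* = 52 - 1*43/2 = 61/2
Profit = (P* - MC)*Q* - FC
= (61/2 - 9)*43/2 - 6
= 43/2*43/2 - 6
= 1849/4 - 6 = 1825/4

1825/4


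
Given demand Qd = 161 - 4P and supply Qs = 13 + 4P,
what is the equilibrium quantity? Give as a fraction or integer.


First find equilibrium price:
161 - 4P = 13 + 4P
P* = 148/8 = 37/2
Then substitute into demand:
Q* = 161 - 4 * 37/2 = 87

87


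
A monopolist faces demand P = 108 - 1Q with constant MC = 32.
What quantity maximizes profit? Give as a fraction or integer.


TR = P*Q = (108 - 1Q)Q = 108Q - 1Q^2
MR = dTR/dQ = 108 - 2Q
Set MR = MC:
108 - 2Q = 32
76 = 2Q
Q* = 76/2 = 38

38


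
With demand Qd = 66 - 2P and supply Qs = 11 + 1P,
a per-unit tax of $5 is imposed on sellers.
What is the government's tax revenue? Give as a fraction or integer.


With tax on sellers, new supply: Qs' = 11 + 1(P - 5)
= 6 + 1P
New equilibrium quantity:
Q_new = 26
Tax revenue = tax * Q_new = 5 * 26 = 130

130


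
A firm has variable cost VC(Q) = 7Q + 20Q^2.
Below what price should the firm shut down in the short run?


AVC(Q) = VC(Q)/Q = 7 + 20Q
AVC is increasing in Q, so minimum AVC is at Q -> 0+.
Min AVC = 7
The firm should shut down if P < 7.

7


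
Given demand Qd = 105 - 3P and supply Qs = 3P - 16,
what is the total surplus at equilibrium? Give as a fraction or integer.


Find equilibrium: 105 - 3P = 3P - 16
105 + 16 = 6P
P* = 121/6 = 121/6
Q* = 3*121/6 - 16 = 89/2
Inverse demand: P = 35 - Q/3, so P_max = 35
Inverse supply: P = 16/3 + Q/3, so P_min = 16/3
CS = (1/2) * 89/2 * (35 - 121/6) = 7921/24
PS = (1/2) * 89/2 * (121/6 - 16/3) = 7921/24
TS = CS + PS = 7921/24 + 7921/24 = 7921/12

7921/12


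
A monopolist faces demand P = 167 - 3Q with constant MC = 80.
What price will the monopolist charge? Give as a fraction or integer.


MR = 167 - 6Q
Set MR = MC: 167 - 6Q = 80
Q* = 29/2
Substitute into demand:
P* = 167 - 3*29/2 = 247/2

247/2


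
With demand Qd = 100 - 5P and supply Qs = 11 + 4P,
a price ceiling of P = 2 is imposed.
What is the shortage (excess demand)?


At P = 2:
Qd = 100 - 5*2 = 90
Qs = 11 + 4*2 = 19
Shortage = Qd - Qs = 90 - 19 = 71

71


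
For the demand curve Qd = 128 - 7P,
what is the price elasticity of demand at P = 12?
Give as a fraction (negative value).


dQ/dP = -7
At P = 12: Q = 128 - 7*12 = 44
E = (dQ/dP)(P/Q) = (-7)(12/44) = -21/11

-21/11


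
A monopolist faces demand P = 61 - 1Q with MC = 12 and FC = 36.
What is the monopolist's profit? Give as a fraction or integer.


MR = MC: 61 - 2Q = 12
Q* = 49/2
P* = 61 - 1*49/2 = 73/2
Profit = (P* - MC)*Q* - FC
= (73/2 - 12)*49/2 - 36
= 49/2*49/2 - 36
= 2401/4 - 36 = 2257/4

2257/4


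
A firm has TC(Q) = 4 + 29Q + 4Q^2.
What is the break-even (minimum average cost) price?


AC(Q) = 4/Q + 29 + 4Q
To minimize: dAC/dQ = -4/Q^2 + 4 = 0
Q^2 = 4/4 = 1
Q* = 1
Min AC = 4/1 + 29 + 4*1
Min AC = 4 + 29 + 4 = 37

37


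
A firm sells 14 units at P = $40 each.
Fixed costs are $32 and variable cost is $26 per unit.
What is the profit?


Total Revenue = P * Q = 40 * 14 = $560
Total Cost = FC + VC*Q = 32 + 26*14 = $396
Profit = TR - TC = 560 - 396 = $164

$164


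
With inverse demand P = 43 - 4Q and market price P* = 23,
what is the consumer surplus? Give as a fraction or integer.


Maximum willingness to pay (at Q=0): P_max = 43
Quantity demanded at P* = 23:
Q* = (43 - 23)/4 = 5
CS = (1/2) * Q* * (P_max - P*)
CS = (1/2) * 5 * (43 - 23)
CS = (1/2) * 5 * 20 = 50

50


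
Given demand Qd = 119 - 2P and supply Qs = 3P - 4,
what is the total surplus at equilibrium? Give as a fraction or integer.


Find equilibrium: 119 - 2P = 3P - 4
119 + 4 = 5P
P* = 123/5 = 123/5
Q* = 3*123/5 - 4 = 349/5
Inverse demand: P = 119/2 - Q/2, so P_max = 119/2
Inverse supply: P = 4/3 + Q/3, so P_min = 4/3
CS = (1/2) * 349/5 * (119/2 - 123/5) = 121801/100
PS = (1/2) * 349/5 * (123/5 - 4/3) = 121801/150
TS = CS + PS = 121801/100 + 121801/150 = 121801/60

121801/60


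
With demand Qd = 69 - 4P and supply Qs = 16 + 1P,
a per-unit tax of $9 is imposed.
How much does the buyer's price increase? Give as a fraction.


With a per-unit tax, the buyer's price increase depends on relative slopes.
Supply slope: d = 1, Demand slope: b = 4
Buyer's price increase = d * tax / (b + d)
= 1 * 9 / (4 + 1)
= 9 / 5 = 9/5

9/5


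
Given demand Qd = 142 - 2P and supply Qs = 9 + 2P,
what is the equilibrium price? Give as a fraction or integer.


At equilibrium, Qd = Qs.
142 - 2P = 9 + 2P
142 - 9 = 2P + 2P
133 = 4P
P* = 133/4 = 133/4

133/4


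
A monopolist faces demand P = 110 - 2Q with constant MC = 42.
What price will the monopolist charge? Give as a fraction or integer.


MR = 110 - 4Q
Set MR = MC: 110 - 4Q = 42
Q* = 17
Substitute into demand:
P* = 110 - 2*17 = 76

76


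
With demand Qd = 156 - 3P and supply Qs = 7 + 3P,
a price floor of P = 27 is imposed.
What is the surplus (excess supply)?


At P = 27:
Qd = 156 - 3*27 = 75
Qs = 7 + 3*27 = 88
Surplus = Qs - Qd = 88 - 75 = 13

13


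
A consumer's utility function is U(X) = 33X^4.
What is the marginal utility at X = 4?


MU = dU/dX = 33*4*X^(4-1)
MU = 132*X^3
At X = 4:
MU = 132 * 4^3
MU = 132 * 64 = 8448

8448


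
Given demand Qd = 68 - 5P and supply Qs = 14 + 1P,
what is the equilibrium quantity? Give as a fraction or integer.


First find equilibrium price:
68 - 5P = 14 + 1P
P* = 54/6 = 9
Then substitute into demand:
Q* = 68 - 5 * 9 = 23

23


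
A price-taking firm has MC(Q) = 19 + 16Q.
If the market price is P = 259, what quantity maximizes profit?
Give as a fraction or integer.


In perfect competition, profit is maximized where P = MC.
259 = 19 + 16Q
240 = 16Q
Q* = 240/16 = 15

15


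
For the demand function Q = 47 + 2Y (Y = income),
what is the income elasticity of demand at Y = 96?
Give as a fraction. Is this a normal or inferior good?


dQ/dY = 2
At Y = 96: Q = 47 + 2*96 = 239
Ey = (dQ/dY)(Y/Q) = 2 * 96 / 239 = 192/239
Since Ey > 0, this is a normal good.

192/239 (normal good)


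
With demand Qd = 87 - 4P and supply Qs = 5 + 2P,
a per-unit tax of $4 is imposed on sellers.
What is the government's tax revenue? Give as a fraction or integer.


With tax on sellers, new supply: Qs' = 5 + 2(P - 4)
= 2P - 3
New equilibrium quantity:
Q_new = 27
Tax revenue = tax * Q_new = 4 * 27 = 108

108


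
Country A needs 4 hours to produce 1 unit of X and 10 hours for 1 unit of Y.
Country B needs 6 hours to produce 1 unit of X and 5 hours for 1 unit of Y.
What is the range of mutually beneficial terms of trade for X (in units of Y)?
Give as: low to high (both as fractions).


Opportunity cost of X for Country A = hours_X / hours_Y = 4/10 = 2/5 units of Y
Opportunity cost of X for Country B = hours_X / hours_Y = 6/5 = 6/5 units of Y
Terms of trade must be between the two opportunity costs.
Range: 2/5 to 6/5

2/5 to 6/5


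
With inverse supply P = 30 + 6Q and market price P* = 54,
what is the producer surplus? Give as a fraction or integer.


Minimum supply price (at Q=0): P_min = 30
Quantity supplied at P* = 54:
Q* = (54 - 30)/6 = 4
PS = (1/2) * Q* * (P* - P_min)
PS = (1/2) * 4 * (54 - 30)
PS = (1/2) * 4 * 24 = 48

48


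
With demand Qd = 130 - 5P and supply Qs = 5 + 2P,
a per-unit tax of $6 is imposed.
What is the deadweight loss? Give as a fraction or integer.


Pre-tax equilibrium quantity: Q* = 285/7
Post-tax equilibrium quantity: Q_tax = 225/7
Reduction in quantity: Q* - Q_tax = 60/7
DWL = (1/2) * tax * (Q* - Q_tax)
DWL = (1/2) * 6 * 60/7 = 180/7

180/7


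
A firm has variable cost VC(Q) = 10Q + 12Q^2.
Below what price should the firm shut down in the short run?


AVC(Q) = VC(Q)/Q = 10 + 12Q
AVC is increasing in Q, so minimum AVC is at Q -> 0+.
Min AVC = 10
The firm should shut down if P < 10.

10


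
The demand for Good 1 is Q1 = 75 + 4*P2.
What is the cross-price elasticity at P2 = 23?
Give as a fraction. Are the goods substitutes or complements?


dQ1/dP2 = 4
At P2 = 23: Q1 = 75 + 4*23 = 167
Exy = (dQ1/dP2)(P2/Q1) = 4 * 23 / 167 = 92/167
Since Exy > 0, the goods are substitutes.

92/167 (substitutes)


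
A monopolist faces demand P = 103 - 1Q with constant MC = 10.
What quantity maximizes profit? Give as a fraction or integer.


TR = P*Q = (103 - 1Q)Q = 103Q - 1Q^2
MR = dTR/dQ = 103 - 2Q
Set MR = MC:
103 - 2Q = 10
93 = 2Q
Q* = 93/2 = 93/2

93/2


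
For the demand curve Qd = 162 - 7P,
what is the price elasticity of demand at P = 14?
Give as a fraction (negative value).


dQ/dP = -7
At P = 14: Q = 162 - 7*14 = 64
E = (dQ/dP)(P/Q) = (-7)(14/64) = -49/32

-49/32


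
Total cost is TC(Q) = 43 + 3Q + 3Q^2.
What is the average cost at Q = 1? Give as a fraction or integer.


TC(1) = 43 + 3*1 + 3*1^2
TC(1) = 43 + 3 + 3 = 49
AC = TC/Q = 49/1 = 49

49


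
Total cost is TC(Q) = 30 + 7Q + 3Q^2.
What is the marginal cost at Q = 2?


MC = dTC/dQ = 7 + 2*3*Q
At Q = 2:
MC = 7 + 6*2
MC = 7 + 12 = 19

19


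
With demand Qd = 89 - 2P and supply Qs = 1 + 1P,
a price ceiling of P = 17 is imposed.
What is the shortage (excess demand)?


At P = 17:
Qd = 89 - 2*17 = 55
Qs = 1 + 1*17 = 18
Shortage = Qd - Qs = 55 - 18 = 37

37


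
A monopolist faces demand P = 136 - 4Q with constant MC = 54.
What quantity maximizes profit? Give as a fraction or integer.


TR = P*Q = (136 - 4Q)Q = 136Q - 4Q^2
MR = dTR/dQ = 136 - 8Q
Set MR = MC:
136 - 8Q = 54
82 = 8Q
Q* = 82/8 = 41/4

41/4


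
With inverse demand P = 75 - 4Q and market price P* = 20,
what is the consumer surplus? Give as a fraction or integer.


Maximum willingness to pay (at Q=0): P_max = 75
Quantity demanded at P* = 20:
Q* = (75 - 20)/4 = 55/4
CS = (1/2) * Q* * (P_max - P*)
CS = (1/2) * 55/4 * (75 - 20)
CS = (1/2) * 55/4 * 55 = 3025/8

3025/8


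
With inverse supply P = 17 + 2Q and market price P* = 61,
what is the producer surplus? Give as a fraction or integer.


Minimum supply price (at Q=0): P_min = 17
Quantity supplied at P* = 61:
Q* = (61 - 17)/2 = 22
PS = (1/2) * Q* * (P* - P_min)
PS = (1/2) * 22 * (61 - 17)
PS = (1/2) * 22 * 44 = 484

484


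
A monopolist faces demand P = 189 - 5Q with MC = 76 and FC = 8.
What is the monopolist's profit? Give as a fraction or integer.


MR = MC: 189 - 10Q = 76
Q* = 113/10
P* = 189 - 5*113/10 = 265/2
Profit = (P* - MC)*Q* - FC
= (265/2 - 76)*113/10 - 8
= 113/2*113/10 - 8
= 12769/20 - 8 = 12609/20

12609/20


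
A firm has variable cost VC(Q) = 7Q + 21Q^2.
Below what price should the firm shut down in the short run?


AVC(Q) = VC(Q)/Q = 7 + 21Q
AVC is increasing in Q, so minimum AVC is at Q -> 0+.
Min AVC = 7
The firm should shut down if P < 7.

7


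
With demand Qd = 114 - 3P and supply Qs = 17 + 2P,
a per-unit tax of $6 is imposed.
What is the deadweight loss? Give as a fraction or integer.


Pre-tax equilibrium quantity: Q* = 279/5
Post-tax equilibrium quantity: Q_tax = 243/5
Reduction in quantity: Q* - Q_tax = 36/5
DWL = (1/2) * tax * (Q* - Q_tax)
DWL = (1/2) * 6 * 36/5 = 108/5

108/5


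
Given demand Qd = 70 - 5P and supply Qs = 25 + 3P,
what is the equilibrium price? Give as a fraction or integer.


At equilibrium, Qd = Qs.
70 - 5P = 25 + 3P
70 - 25 = 5P + 3P
45 = 8P
P* = 45/8 = 45/8

45/8


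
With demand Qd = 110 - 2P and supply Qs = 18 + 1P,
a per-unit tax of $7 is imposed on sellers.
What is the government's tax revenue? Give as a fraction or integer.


With tax on sellers, new supply: Qs' = 18 + 1(P - 7)
= 11 + 1P
New equilibrium quantity:
Q_new = 44
Tax revenue = tax * Q_new = 7 * 44 = 308

308


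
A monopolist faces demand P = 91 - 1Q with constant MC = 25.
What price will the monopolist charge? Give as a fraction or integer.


MR = 91 - 2Q
Set MR = MC: 91 - 2Q = 25
Q* = 33
Substitute into demand:
P* = 91 - 1*33 = 58

58


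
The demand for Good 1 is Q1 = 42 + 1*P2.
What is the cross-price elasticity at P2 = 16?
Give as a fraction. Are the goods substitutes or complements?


dQ1/dP2 = 1
At P2 = 16: Q1 = 42 + 1*16 = 58
Exy = (dQ1/dP2)(P2/Q1) = 1 * 16 / 58 = 8/29
Since Exy > 0, the goods are substitutes.

8/29 (substitutes)


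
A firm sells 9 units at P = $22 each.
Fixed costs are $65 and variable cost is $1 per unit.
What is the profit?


Total Revenue = P * Q = 22 * 9 = $198
Total Cost = FC + VC*Q = 65 + 1*9 = $74
Profit = TR - TC = 198 - 74 = $124

$124


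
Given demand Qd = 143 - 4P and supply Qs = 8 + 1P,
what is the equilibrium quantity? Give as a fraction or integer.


First find equilibrium price:
143 - 4P = 8 + 1P
P* = 135/5 = 27
Then substitute into demand:
Q* = 143 - 4 * 27 = 35

35


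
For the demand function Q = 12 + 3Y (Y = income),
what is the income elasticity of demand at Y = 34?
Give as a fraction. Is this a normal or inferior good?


dQ/dY = 3
At Y = 34: Q = 12 + 3*34 = 114
Ey = (dQ/dY)(Y/Q) = 3 * 34 / 114 = 17/19
Since Ey > 0, this is a normal good.

17/19 (normal good)


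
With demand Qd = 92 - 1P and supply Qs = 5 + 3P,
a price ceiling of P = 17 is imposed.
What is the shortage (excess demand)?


At P = 17:
Qd = 92 - 1*17 = 75
Qs = 5 + 3*17 = 56
Shortage = Qd - Qs = 75 - 56 = 19

19


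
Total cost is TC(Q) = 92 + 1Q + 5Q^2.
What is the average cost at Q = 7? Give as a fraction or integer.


TC(7) = 92 + 1*7 + 5*7^2
TC(7) = 92 + 7 + 245 = 344
AC = TC/Q = 344/7 = 344/7

344/7


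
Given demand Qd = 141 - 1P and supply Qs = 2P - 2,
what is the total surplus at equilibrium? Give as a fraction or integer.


Find equilibrium: 141 - 1P = 2P - 2
141 + 2 = 3P
P* = 143/3 = 143/3
Q* = 2*143/3 - 2 = 280/3
Inverse demand: P = 141 - Q/1, so P_max = 141
Inverse supply: P = 1 + Q/2, so P_min = 1
CS = (1/2) * 280/3 * (141 - 143/3) = 39200/9
PS = (1/2) * 280/3 * (143/3 - 1) = 19600/9
TS = CS + PS = 39200/9 + 19600/9 = 19600/3

19600/3


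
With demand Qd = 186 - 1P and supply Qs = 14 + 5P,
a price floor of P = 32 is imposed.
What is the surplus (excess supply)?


At P = 32:
Qd = 186 - 1*32 = 154
Qs = 14 + 5*32 = 174
Surplus = Qs - Qd = 174 - 154 = 20

20


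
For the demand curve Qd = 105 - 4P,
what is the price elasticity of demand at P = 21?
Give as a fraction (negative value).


dQ/dP = -4
At P = 21: Q = 105 - 4*21 = 21
E = (dQ/dP)(P/Q) = (-4)(21/21) = -4

-4


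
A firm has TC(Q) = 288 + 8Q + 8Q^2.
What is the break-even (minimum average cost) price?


AC(Q) = 288/Q + 8 + 8Q
To minimize: dAC/dQ = -288/Q^2 + 8 = 0
Q^2 = 288/8 = 36
Q* = 6
Min AC = 288/6 + 8 + 8*6
Min AC = 48 + 8 + 48 = 104

104


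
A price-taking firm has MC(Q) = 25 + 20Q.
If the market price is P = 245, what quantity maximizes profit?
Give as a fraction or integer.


In perfect competition, profit is maximized where P = MC.
245 = 25 + 20Q
220 = 20Q
Q* = 220/20 = 11

11


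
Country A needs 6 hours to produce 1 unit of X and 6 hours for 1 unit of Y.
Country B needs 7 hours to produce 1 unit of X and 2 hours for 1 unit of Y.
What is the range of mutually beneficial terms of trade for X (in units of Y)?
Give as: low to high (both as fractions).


Opportunity cost of X for Country A = hours_X / hours_Y = 6/6 = 1 units of Y
Opportunity cost of X for Country B = hours_X / hours_Y = 7/2 = 7/2 units of Y
Terms of trade must be between the two opportunity costs.
Range: 1 to 7/2

1 to 7/2


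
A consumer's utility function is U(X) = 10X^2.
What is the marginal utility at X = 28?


MU = dU/dX = 10*2*X^(2-1)
MU = 20*X^1
At X = 28:
MU = 20 * 28^1
MU = 20 * 28 = 560

560


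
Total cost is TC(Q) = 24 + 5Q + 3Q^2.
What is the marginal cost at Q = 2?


MC = dTC/dQ = 5 + 2*3*Q
At Q = 2:
MC = 5 + 6*2
MC = 5 + 12 = 17

17


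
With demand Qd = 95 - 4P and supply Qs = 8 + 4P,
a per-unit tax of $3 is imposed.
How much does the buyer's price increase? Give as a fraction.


With a per-unit tax, the buyer's price increase depends on relative slopes.
Supply slope: d = 4, Demand slope: b = 4
Buyer's price increase = d * tax / (b + d)
= 4 * 3 / (4 + 4)
= 12 / 8 = 3/2

3/2


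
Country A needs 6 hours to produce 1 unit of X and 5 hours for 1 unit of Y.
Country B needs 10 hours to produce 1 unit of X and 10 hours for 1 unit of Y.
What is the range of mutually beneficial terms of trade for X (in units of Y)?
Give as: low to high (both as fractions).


Opportunity cost of X for Country A = hours_X / hours_Y = 6/5 = 6/5 units of Y
Opportunity cost of X for Country B = hours_X / hours_Y = 10/10 = 1 units of Y
Terms of trade must be between the two opportunity costs.
Range: 1 to 6/5

1 to 6/5


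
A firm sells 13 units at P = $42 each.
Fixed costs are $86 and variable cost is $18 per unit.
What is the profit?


Total Revenue = P * Q = 42 * 13 = $546
Total Cost = FC + VC*Q = 86 + 18*13 = $320
Profit = TR - TC = 546 - 320 = $226

$226


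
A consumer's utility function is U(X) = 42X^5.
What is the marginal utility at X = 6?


MU = dU/dX = 42*5*X^(5-1)
MU = 210*X^4
At X = 6:
MU = 210 * 6^4
MU = 210 * 1296 = 272160

272160


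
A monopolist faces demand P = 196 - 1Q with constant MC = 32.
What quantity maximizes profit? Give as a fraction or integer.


TR = P*Q = (196 - 1Q)Q = 196Q - 1Q^2
MR = dTR/dQ = 196 - 2Q
Set MR = MC:
196 - 2Q = 32
164 = 2Q
Q* = 164/2 = 82

82


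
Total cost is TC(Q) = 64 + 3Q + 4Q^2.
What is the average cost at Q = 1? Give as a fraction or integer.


TC(1) = 64 + 3*1 + 4*1^2
TC(1) = 64 + 3 + 4 = 71
AC = TC/Q = 71/1 = 71

71


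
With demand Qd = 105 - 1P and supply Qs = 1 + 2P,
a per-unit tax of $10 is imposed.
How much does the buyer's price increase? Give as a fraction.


With a per-unit tax, the buyer's price increase depends on relative slopes.
Supply slope: d = 2, Demand slope: b = 1
Buyer's price increase = d * tax / (b + d)
= 2 * 10 / (1 + 2)
= 20 / 3 = 20/3

20/3


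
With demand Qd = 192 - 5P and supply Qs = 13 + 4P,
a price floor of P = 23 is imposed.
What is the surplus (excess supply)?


At P = 23:
Qd = 192 - 5*23 = 77
Qs = 13 + 4*23 = 105
Surplus = Qs - Qd = 105 - 77 = 28

28


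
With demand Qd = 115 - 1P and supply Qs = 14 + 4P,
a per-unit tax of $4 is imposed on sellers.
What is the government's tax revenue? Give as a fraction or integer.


With tax on sellers, new supply: Qs' = 14 + 4(P - 4)
= 4P - 2
New equilibrium quantity:
Q_new = 458/5
Tax revenue = tax * Q_new = 4 * 458/5 = 1832/5

1832/5


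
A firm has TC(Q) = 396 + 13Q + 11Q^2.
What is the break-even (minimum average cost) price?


AC(Q) = 396/Q + 13 + 11Q
To minimize: dAC/dQ = -396/Q^2 + 11 = 0
Q^2 = 396/11 = 36
Q* = 6
Min AC = 396/6 + 13 + 11*6
Min AC = 66 + 13 + 66 = 145

145


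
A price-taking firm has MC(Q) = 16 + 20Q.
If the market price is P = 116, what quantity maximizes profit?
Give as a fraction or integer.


In perfect competition, profit is maximized where P = MC.
116 = 16 + 20Q
100 = 20Q
Q* = 100/20 = 5

5


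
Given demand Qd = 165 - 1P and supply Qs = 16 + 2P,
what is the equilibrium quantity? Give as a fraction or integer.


First find equilibrium price:
165 - 1P = 16 + 2P
P* = 149/3 = 149/3
Then substitute into demand:
Q* = 165 - 1 * 149/3 = 346/3

346/3


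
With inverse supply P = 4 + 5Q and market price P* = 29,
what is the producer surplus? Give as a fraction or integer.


Minimum supply price (at Q=0): P_min = 4
Quantity supplied at P* = 29:
Q* = (29 - 4)/5 = 5
PS = (1/2) * Q* * (P* - P_min)
PS = (1/2) * 5 * (29 - 4)
PS = (1/2) * 5 * 25 = 125/2

125/2


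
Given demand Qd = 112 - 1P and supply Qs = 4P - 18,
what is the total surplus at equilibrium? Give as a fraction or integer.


Find equilibrium: 112 - 1P = 4P - 18
112 + 18 = 5P
P* = 130/5 = 26
Q* = 4*26 - 18 = 86
Inverse demand: P = 112 - Q/1, so P_max = 112
Inverse supply: P = 9/2 + Q/4, so P_min = 9/2
CS = (1/2) * 86 * (112 - 26) = 3698
PS = (1/2) * 86 * (26 - 9/2) = 1849/2
TS = CS + PS = 3698 + 1849/2 = 9245/2

9245/2


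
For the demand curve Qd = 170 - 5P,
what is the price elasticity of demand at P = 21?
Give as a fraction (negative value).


dQ/dP = -5
At P = 21: Q = 170 - 5*21 = 65
E = (dQ/dP)(P/Q) = (-5)(21/65) = -21/13

-21/13


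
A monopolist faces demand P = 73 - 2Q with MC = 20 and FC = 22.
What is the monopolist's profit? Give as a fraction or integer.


MR = MC: 73 - 4Q = 20
Q* = 53/4
P* = 73 - 2*53/4 = 93/2
Profit = (P* - MC)*Q* - FC
= (93/2 - 20)*53/4 - 22
= 53/2*53/4 - 22
= 2809/8 - 22 = 2633/8

2633/8


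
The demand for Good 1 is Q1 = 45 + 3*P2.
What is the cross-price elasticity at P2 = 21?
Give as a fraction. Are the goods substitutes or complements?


dQ1/dP2 = 3
At P2 = 21: Q1 = 45 + 3*21 = 108
Exy = (dQ1/dP2)(P2/Q1) = 3 * 21 / 108 = 7/12
Since Exy > 0, the goods are substitutes.

7/12 (substitutes)


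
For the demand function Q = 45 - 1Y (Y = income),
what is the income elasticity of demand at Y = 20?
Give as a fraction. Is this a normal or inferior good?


dQ/dY = -1
At Y = 20: Q = 45 - 1*20 = 25
Ey = (dQ/dY)(Y/Q) = -1 * 20 / 25 = -4/5
Since Ey < 0, this is a inferior good.

-4/5 (inferior good)


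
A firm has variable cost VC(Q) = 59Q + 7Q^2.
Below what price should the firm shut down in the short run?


AVC(Q) = VC(Q)/Q = 59 + 7Q
AVC is increasing in Q, so minimum AVC is at Q -> 0+.
Min AVC = 59
The firm should shut down if P < 59.

59


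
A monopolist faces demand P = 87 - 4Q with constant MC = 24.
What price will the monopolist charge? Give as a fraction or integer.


MR = 87 - 8Q
Set MR = MC: 87 - 8Q = 24
Q* = 63/8
Substitute into demand:
P* = 87 - 4*63/8 = 111/2

111/2


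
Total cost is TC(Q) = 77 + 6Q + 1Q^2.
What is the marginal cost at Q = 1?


MC = dTC/dQ = 6 + 2*1*Q
At Q = 1:
MC = 6 + 2*1
MC = 6 + 2 = 8

8


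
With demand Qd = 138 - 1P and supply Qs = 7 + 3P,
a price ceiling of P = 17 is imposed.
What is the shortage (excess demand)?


At P = 17:
Qd = 138 - 1*17 = 121
Qs = 7 + 3*17 = 58
Shortage = Qd - Qs = 121 - 58 = 63

63


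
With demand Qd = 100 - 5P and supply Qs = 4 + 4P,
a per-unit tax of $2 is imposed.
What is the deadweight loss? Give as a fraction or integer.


Pre-tax equilibrium quantity: Q* = 140/3
Post-tax equilibrium quantity: Q_tax = 380/9
Reduction in quantity: Q* - Q_tax = 40/9
DWL = (1/2) * tax * (Q* - Q_tax)
DWL = (1/2) * 2 * 40/9 = 40/9

40/9


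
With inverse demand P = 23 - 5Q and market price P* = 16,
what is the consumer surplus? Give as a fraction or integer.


Maximum willingness to pay (at Q=0): P_max = 23
Quantity demanded at P* = 16:
Q* = (23 - 16)/5 = 7/5
CS = (1/2) * Q* * (P_max - P*)
CS = (1/2) * 7/5 * (23 - 16)
CS = (1/2) * 7/5 * 7 = 49/10

49/10


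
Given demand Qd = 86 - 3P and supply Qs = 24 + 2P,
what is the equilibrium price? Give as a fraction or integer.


At equilibrium, Qd = Qs.
86 - 3P = 24 + 2P
86 - 24 = 3P + 2P
62 = 5P
P* = 62/5 = 62/5

62/5


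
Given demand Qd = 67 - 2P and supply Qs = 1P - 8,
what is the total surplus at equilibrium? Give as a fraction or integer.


Find equilibrium: 67 - 2P = 1P - 8
67 + 8 = 3P
P* = 75/3 = 25
Q* = 1*25 - 8 = 17
Inverse demand: P = 67/2 - Q/2, so P_max = 67/2
Inverse supply: P = 8 + Q/1, so P_min = 8
CS = (1/2) * 17 * (67/2 - 25) = 289/4
PS = (1/2) * 17 * (25 - 8) = 289/2
TS = CS + PS = 289/4 + 289/2 = 867/4

867/4


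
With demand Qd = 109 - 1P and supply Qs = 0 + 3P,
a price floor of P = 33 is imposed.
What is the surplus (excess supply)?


At P = 33:
Qd = 109 - 1*33 = 76
Qs = 0 + 3*33 = 99
Surplus = Qs - Qd = 99 - 76 = 23

23


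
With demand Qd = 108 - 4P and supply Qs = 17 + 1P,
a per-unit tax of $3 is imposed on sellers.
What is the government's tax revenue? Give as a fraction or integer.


With tax on sellers, new supply: Qs' = 17 + 1(P - 3)
= 14 + 1P
New equilibrium quantity:
Q_new = 164/5
Tax revenue = tax * Q_new = 3 * 164/5 = 492/5

492/5


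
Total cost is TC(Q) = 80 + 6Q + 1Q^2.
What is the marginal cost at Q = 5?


MC = dTC/dQ = 6 + 2*1*Q
At Q = 5:
MC = 6 + 2*5
MC = 6 + 10 = 16

16


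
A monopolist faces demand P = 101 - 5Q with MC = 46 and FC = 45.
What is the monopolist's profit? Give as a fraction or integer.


MR = MC: 101 - 10Q = 46
Q* = 11/2
P* = 101 - 5*11/2 = 147/2
Profit = (P* - MC)*Q* - FC
= (147/2 - 46)*11/2 - 45
= 55/2*11/2 - 45
= 605/4 - 45 = 425/4

425/4


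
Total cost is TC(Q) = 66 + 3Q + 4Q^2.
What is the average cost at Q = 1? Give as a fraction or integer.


TC(1) = 66 + 3*1 + 4*1^2
TC(1) = 66 + 3 + 4 = 73
AC = TC/Q = 73/1 = 73

73


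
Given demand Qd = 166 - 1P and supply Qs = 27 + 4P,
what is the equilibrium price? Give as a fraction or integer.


At equilibrium, Qd = Qs.
166 - 1P = 27 + 4P
166 - 27 = 1P + 4P
139 = 5P
P* = 139/5 = 139/5

139/5


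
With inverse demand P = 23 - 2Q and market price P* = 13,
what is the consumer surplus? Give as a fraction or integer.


Maximum willingness to pay (at Q=0): P_max = 23
Quantity demanded at P* = 13:
Q* = (23 - 13)/2 = 5
CS = (1/2) * Q* * (P_max - P*)
CS = (1/2) * 5 * (23 - 13)
CS = (1/2) * 5 * 10 = 25

25


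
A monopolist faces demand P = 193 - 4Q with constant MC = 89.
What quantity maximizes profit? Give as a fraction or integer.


TR = P*Q = (193 - 4Q)Q = 193Q - 4Q^2
MR = dTR/dQ = 193 - 8Q
Set MR = MC:
193 - 8Q = 89
104 = 8Q
Q* = 104/8 = 13

13


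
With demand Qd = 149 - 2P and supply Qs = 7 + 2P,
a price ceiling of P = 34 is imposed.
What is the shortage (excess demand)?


At P = 34:
Qd = 149 - 2*34 = 81
Qs = 7 + 2*34 = 75
Shortage = Qd - Qs = 81 - 75 = 6

6


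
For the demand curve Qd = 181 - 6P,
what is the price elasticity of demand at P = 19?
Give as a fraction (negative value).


dQ/dP = -6
At P = 19: Q = 181 - 6*19 = 67
E = (dQ/dP)(P/Q) = (-6)(19/67) = -114/67

-114/67


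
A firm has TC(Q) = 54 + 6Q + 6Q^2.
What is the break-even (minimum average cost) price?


AC(Q) = 54/Q + 6 + 6Q
To minimize: dAC/dQ = -54/Q^2 + 6 = 0
Q^2 = 54/6 = 9
Q* = 3
Min AC = 54/3 + 6 + 6*3
Min AC = 18 + 6 + 18 = 42

42


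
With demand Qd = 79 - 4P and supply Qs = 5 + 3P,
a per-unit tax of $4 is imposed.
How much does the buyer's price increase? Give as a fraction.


With a per-unit tax, the buyer's price increase depends on relative slopes.
Supply slope: d = 3, Demand slope: b = 4
Buyer's price increase = d * tax / (b + d)
= 3 * 4 / (4 + 3)
= 12 / 7 = 12/7

12/7


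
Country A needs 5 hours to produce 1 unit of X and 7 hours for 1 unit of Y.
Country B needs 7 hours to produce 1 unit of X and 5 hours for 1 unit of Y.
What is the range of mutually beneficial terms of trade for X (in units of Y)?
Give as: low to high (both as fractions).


Opportunity cost of X for Country A = hours_X / hours_Y = 5/7 = 5/7 units of Y
Opportunity cost of X for Country B = hours_X / hours_Y = 7/5 = 7/5 units of Y
Terms of trade must be between the two opportunity costs.
Range: 5/7 to 7/5

5/7 to 7/5


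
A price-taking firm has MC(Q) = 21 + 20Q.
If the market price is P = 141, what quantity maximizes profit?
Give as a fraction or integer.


In perfect competition, profit is maximized where P = MC.
141 = 21 + 20Q
120 = 20Q
Q* = 120/20 = 6

6


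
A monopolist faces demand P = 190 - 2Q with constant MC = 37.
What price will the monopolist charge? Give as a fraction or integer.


MR = 190 - 4Q
Set MR = MC: 190 - 4Q = 37
Q* = 153/4
Substitute into demand:
P* = 190 - 2*153/4 = 227/2

227/2


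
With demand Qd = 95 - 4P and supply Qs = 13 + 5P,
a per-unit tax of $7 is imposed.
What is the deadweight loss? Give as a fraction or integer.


Pre-tax equilibrium quantity: Q* = 527/9
Post-tax equilibrium quantity: Q_tax = 43
Reduction in quantity: Q* - Q_tax = 140/9
DWL = (1/2) * tax * (Q* - Q_tax)
DWL = (1/2) * 7 * 140/9 = 490/9

490/9


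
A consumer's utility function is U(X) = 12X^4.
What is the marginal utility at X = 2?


MU = dU/dX = 12*4*X^(4-1)
MU = 48*X^3
At X = 2:
MU = 48 * 2^3
MU = 48 * 8 = 384

384


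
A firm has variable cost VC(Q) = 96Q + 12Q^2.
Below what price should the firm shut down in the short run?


AVC(Q) = VC(Q)/Q = 96 + 12Q
AVC is increasing in Q, so minimum AVC is at Q -> 0+.
Min AVC = 96
The firm should shut down if P < 96.

96


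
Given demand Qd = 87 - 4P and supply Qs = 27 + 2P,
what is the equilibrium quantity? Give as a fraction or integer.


First find equilibrium price:
87 - 4P = 27 + 2P
P* = 60/6 = 10
Then substitute into demand:
Q* = 87 - 4 * 10 = 47

47


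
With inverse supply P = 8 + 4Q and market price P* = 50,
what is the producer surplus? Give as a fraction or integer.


Minimum supply price (at Q=0): P_min = 8
Quantity supplied at P* = 50:
Q* = (50 - 8)/4 = 21/2
PS = (1/2) * Q* * (P* - P_min)
PS = (1/2) * 21/2 * (50 - 8)
PS = (1/2) * 21/2 * 42 = 441/2

441/2


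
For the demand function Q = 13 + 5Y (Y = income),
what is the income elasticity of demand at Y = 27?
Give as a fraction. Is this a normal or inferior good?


dQ/dY = 5
At Y = 27: Q = 13 + 5*27 = 148
Ey = (dQ/dY)(Y/Q) = 5 * 27 / 148 = 135/148
Since Ey > 0, this is a normal good.

135/148 (normal good)


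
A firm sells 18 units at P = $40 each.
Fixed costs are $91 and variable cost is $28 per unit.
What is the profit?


Total Revenue = P * Q = 40 * 18 = $720
Total Cost = FC + VC*Q = 91 + 28*18 = $595
Profit = TR - TC = 720 - 595 = $125

$125


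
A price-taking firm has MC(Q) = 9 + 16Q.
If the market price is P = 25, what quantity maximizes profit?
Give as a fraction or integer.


In perfect competition, profit is maximized where P = MC.
25 = 9 + 16Q
16 = 16Q
Q* = 16/16 = 1

1


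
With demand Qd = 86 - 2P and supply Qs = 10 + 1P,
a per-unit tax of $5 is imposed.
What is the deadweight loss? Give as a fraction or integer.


Pre-tax equilibrium quantity: Q* = 106/3
Post-tax equilibrium quantity: Q_tax = 32
Reduction in quantity: Q* - Q_tax = 10/3
DWL = (1/2) * tax * (Q* - Q_tax)
DWL = (1/2) * 5 * 10/3 = 25/3

25/3


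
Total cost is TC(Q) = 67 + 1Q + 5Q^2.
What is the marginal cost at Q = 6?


MC = dTC/dQ = 1 + 2*5*Q
At Q = 6:
MC = 1 + 10*6
MC = 1 + 60 = 61

61


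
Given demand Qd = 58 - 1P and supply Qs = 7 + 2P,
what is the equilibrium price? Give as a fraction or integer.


At equilibrium, Qd = Qs.
58 - 1P = 7 + 2P
58 - 7 = 1P + 2P
51 = 3P
P* = 51/3 = 17

17


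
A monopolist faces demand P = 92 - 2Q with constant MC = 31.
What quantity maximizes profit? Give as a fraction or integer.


TR = P*Q = (92 - 2Q)Q = 92Q - 2Q^2
MR = dTR/dQ = 92 - 4Q
Set MR = MC:
92 - 4Q = 31
61 = 4Q
Q* = 61/4 = 61/4

61/4


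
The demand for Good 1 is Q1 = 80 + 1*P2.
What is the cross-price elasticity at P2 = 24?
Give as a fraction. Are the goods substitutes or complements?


dQ1/dP2 = 1
At P2 = 24: Q1 = 80 + 1*24 = 104
Exy = (dQ1/dP2)(P2/Q1) = 1 * 24 / 104 = 3/13
Since Exy > 0, the goods are substitutes.

3/13 (substitutes)


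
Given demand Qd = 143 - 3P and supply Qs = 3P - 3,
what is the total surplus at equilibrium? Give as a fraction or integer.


Find equilibrium: 143 - 3P = 3P - 3
143 + 3 = 6P
P* = 146/6 = 73/3
Q* = 3*73/3 - 3 = 70
Inverse demand: P = 143/3 - Q/3, so P_max = 143/3
Inverse supply: P = 1 + Q/3, so P_min = 1
CS = (1/2) * 70 * (143/3 - 73/3) = 2450/3
PS = (1/2) * 70 * (73/3 - 1) = 2450/3
TS = CS + PS = 2450/3 + 2450/3 = 4900/3

4900/3
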